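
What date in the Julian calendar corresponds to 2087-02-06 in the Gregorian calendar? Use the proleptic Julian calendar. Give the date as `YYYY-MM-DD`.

At this point the Julian calendar is 13 days behind the Gregorian.
6 February 2087 Gregorian − 13 days → 24 January 2087 Julian.

2087-01-24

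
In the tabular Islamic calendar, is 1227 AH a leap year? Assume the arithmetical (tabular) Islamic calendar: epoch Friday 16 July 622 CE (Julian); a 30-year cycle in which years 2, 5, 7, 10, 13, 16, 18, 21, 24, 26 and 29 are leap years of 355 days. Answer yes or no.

Year 1227 AH is year 27 of its 30-year cycle; leap positions are 2, 5, 7, 10, 13, 16, 18, 21, 24, 26, 29, so it is a common year (354 days).

no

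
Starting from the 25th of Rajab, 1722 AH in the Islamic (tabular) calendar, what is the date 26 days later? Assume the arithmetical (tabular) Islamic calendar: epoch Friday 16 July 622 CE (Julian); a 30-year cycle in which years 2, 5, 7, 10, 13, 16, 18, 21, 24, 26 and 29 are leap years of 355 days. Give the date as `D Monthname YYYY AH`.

The starting date is JDN 2558506; 2558506 + 26 = 2558532.
JDN 2558532 corresponds to 21 Sha'ban 1722 AH.

21 Sha'ban 1722 AH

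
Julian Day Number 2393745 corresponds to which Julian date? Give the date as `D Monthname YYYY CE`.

19 September 1841 CE

JDN 2393745 is 1 October 1841 in the Gregorian calendar.
In the Julian calendar that day is 19 September 1841 CE.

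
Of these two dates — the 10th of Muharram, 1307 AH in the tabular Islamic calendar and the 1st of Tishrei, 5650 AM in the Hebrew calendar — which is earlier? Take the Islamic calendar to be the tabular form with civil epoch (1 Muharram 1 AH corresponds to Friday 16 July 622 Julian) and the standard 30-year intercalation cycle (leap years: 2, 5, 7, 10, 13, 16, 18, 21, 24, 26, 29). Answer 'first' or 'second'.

The two dates have Julian Day Numbers 2411252 and 2411272 respectively.
Since 2411252 < 2411272, the first date comes first.

first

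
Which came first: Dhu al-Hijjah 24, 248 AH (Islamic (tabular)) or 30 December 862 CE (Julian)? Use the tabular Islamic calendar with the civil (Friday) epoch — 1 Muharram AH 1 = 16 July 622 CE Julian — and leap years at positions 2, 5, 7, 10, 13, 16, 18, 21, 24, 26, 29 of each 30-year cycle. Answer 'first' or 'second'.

second

Converting both to JDN: 2036317 vs 2036267; the smaller is the second.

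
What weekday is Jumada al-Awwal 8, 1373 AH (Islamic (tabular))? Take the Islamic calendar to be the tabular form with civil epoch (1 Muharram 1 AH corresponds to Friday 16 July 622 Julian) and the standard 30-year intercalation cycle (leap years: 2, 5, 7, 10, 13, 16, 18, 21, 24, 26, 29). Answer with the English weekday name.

Wednesday

Equivalently 13 January 1954 Gregorian, JDN 2434756.
2434756 ≡ 2 (mod 7); counting from Monday = 0 gives Wednesday.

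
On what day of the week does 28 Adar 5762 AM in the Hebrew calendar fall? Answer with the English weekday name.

Tuesday

This is JDN 2452346 (12 March 2002 Gregorian).
JDN 2452346 mod 7 = 1, and JDN 0 was a Monday, so this is a Tuesday.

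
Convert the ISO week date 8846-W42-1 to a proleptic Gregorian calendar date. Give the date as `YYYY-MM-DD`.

8846-10-15

ISO week 1 of 8846 is the week containing the first Thursday of 8846.
Week 42, day 1 (Monday) lands on 8846-10-15.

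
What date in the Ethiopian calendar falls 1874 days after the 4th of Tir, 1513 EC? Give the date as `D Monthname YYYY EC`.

22 Yekatit 1518 EC

Counting 1874 days forward from JDN 2276602 reaches JDN 2278476, which is 22 Yekatit 1518 EC.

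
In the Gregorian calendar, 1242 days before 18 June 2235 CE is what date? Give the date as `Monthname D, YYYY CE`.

January 23, 2232 CE

JDN of 18 June 2235 CE = 2537545.
2537545 − 1242 = 2536303.
JDN 2536303 in the Gregorian calendar is January 23, 2232 CE.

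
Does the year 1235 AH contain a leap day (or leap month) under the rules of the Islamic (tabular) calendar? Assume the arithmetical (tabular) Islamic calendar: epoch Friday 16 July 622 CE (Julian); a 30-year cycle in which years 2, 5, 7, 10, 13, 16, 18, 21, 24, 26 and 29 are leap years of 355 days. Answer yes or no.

yes

Year 1235 AH is year 5 of its 30-year cycle; leap positions are 2, 5, 7, 10, 13, 16, 18, 21, 24, 26, 29, so it is a leap year (355 days).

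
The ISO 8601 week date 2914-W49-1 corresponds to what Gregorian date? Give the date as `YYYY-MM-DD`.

2914-12-03

ISO week 1 of 2914 is the week containing the first Thursday of 2914.
Week 49, day 1 (Monday) lands on 2914-12-03.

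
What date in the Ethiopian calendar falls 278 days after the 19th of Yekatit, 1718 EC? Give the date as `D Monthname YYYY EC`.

22 Hidar 1719 EC

Counting 278 days forward from JDN 2351523 reaches JDN 2351801, which is 22 Hidar 1719 EC.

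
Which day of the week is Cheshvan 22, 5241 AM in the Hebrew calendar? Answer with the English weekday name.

Thursday

In the proleptic Gregorian calendar this is 4 November 1480 (JDN 2261927).
Since JDN mod 7 = 3 (0 = Monday), the day is Thursday.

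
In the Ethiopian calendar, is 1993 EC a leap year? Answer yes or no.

1993 mod 4 = 1; in the Ethiopian calendar a year is leap when year mod 4 = 3, so it is a common year.

no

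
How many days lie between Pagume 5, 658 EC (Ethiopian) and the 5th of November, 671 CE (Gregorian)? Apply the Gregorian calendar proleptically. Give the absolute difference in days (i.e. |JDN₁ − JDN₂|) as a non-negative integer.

JDN of the first date = 1964554.
JDN of the second date = 1966446.
|1966446 − 1964554| = 1892.

1892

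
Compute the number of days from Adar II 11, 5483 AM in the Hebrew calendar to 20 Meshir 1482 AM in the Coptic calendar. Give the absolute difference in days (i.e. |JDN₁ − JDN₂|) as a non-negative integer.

15685

First date → JDN 2350449; second date → JDN 2366134.
The interval is |2350449 − 2366134| = 15685 days.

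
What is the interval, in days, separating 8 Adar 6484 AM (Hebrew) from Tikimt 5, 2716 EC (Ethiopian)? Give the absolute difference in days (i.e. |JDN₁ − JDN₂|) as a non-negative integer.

First date → JDN 2716035; second date → JDN 2715909.
The interval is |2716035 − 2715909| = 126 days.

126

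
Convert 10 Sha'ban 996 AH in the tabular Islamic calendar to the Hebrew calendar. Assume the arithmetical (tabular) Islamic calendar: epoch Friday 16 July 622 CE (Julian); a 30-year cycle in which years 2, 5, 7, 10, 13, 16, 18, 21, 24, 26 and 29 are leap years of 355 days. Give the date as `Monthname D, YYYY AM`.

Both dates share Julian Day Number 2301251; in the Hebrew calendar that is 10 Tammuz 5348 AM.

Tammuz 10, 5348 AM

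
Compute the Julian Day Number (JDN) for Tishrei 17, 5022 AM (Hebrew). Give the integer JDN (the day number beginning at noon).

Equivalently 19 September 1261 (proleptic Gregorian).
JDN 2451545 is 1 January 2000 CE (Gregorian); the target day is −269652 days from there, so JDN = 2181893.

2181893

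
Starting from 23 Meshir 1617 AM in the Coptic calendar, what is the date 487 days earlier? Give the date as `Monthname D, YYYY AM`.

Paopi 21, 1616 AM

The starting date is JDN 2415446; 2415446 − 487 = 2414959.
JDN 2414959 corresponds to Paopi 21, 1616 AM.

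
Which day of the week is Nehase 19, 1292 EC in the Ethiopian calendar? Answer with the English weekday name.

Friday

Equivalently 20 August 1300 Gregorian, JDN 2196107.
Since JDN mod 7 = 4 (0 = Monday), the day is Friday.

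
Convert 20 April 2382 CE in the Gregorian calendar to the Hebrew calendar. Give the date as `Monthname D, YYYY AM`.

Iyar 6, 6142 AM

Both dates share Julian Day Number 2591177; in the Hebrew calendar that is 6 Iyar 6142 AM.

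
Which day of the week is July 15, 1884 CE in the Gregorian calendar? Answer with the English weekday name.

Since JDN mod 7 = 1 (0 = Monday), the day is Tuesday.

Tuesday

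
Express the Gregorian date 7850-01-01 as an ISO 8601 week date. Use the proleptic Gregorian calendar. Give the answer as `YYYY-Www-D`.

The weekday is Tuesday (ISO weekday 2).
That Tuesday belongs to ISO week 1 of ISO year 7850.

7850-W01-2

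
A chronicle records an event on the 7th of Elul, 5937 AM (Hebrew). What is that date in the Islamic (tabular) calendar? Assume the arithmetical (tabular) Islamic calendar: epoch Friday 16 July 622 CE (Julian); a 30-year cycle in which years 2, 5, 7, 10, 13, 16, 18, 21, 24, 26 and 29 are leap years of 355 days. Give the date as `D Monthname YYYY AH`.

7 Dhu al-Qa'dah 1603 AH

Both dates share Julian Day Number 2516436; in the tabular Islamic calendar that is 7 Dhu al-Qa'dah 1603 AH.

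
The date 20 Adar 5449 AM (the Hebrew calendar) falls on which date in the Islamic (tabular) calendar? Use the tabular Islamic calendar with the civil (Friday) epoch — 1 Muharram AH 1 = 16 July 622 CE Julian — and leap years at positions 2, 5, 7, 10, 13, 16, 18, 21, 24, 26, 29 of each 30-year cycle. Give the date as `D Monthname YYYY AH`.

Julian Day Number of the source date = 2338026.
Converting JDN 2338026 to the tabular Islamic calendar gives 20 Jumada al-Awwal 1100 AH.

20 Jumada al-Awwal 1100 AH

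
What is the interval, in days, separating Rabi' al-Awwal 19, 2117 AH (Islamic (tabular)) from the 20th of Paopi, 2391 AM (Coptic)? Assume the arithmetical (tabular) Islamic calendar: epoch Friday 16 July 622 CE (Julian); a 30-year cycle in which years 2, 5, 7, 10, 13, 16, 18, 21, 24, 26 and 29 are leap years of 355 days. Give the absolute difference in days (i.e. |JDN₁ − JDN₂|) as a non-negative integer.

331

JDN of the first date = 2698357.
JDN of the second date = 2698026.
|2698026 − 2698357| = 331.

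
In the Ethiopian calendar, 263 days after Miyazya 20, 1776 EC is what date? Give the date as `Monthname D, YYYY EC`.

Tir 8, 1777 EC

The starting date is JDN 2372769; 2372769 + 263 = 2373032.
JDN 2373032 corresponds to Tir 8, 1777 EC.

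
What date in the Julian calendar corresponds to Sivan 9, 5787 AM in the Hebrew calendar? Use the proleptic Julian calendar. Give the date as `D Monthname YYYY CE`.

1 June 2027 CE

Both dates share Julian Day Number 2461571; in the Julian calendar that is 1 June 2027 CE.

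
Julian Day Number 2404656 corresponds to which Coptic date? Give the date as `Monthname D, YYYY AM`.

Mesori 11, 1587 AM

The Gregorian equivalent of JDN 2404656 is 16 August 1871.
In the Coptic calendar that day is Mesori 11, 1587 AM.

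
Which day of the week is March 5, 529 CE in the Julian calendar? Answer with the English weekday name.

Monday

In the proleptic Gregorian calendar this is 7 March 529 (JDN 1914339).
JDN 1914339 mod 7 = 0, and JDN 0 was a Monday, so this is a Monday.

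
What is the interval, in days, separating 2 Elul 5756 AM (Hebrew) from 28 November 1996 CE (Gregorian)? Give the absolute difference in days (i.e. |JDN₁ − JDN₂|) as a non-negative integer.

103

First date → JDN 2450313; second date → JDN 2450416.
The interval is |2450313 − 2450416| = 103 days.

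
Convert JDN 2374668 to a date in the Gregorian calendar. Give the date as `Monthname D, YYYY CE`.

Counting from JDN 2299161 = 15 Oct 1582 gives an offset of 75507 days.

July 8, 1789 CE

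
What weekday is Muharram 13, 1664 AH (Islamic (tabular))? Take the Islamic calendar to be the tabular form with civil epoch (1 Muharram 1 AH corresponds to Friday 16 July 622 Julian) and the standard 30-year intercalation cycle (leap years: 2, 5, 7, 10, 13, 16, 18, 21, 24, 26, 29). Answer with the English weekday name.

This is JDN 2537764 (23 January 2236 Gregorian).
JDN 2537764 mod 7 = 5, and JDN 0 was a Monday, so this is a Saturday.

Saturday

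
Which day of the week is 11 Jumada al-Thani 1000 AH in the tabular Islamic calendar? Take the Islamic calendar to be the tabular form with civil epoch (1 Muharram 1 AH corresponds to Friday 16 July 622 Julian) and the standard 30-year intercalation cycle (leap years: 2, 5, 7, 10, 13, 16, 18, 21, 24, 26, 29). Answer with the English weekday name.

Wednesday

In the Gregorian calendar this is 25 March 1592 (JDN 2302610).
JDN 2302610 mod 7 = 2, and JDN 0 was a Monday, so this is a Wednesday.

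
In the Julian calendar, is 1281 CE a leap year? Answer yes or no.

1281 mod 4 = 1, so it is a common year in the Julian calendar.

no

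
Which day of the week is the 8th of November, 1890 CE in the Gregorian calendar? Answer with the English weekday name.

Saturday

2411680 ≡ 5 (mod 7); counting from Monday = 0 gives Saturday.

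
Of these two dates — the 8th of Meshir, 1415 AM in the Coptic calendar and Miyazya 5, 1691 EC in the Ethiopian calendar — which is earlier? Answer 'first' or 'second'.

first

Converting both to JDN: 2341650 vs 2341707; the smaller is the first.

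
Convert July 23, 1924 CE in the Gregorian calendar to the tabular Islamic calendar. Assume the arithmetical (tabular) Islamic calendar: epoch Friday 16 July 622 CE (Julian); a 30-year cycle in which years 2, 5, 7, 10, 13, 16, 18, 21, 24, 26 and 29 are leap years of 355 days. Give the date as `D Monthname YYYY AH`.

Both dates share Julian Day Number 2423990; in the tabular Islamic calendar that is 20 Dhu al-Hijjah 1342 AH.

20 Dhu al-Hijjah 1342 AH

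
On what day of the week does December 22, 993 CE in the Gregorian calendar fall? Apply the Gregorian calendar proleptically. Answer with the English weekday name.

Sunday

2084102 ≡ 6 (mod 7); counting from Monday = 0 gives Sunday.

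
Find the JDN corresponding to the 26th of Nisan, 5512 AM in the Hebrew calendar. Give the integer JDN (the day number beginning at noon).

2361065

In the Gregorian calendar the same day is 10 April 1752.
JDN 2400001 is 17 November 1858 CE (Gregorian), MJD 0; the target day is −38936 days from there, so JDN = 2361065.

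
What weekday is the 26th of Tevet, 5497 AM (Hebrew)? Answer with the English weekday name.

Sunday

This is JDN 2355485 (30 December 1736 Gregorian).
JDN 2355485 mod 7 = 6, and JDN 0 was a Monday, so this is a Sunday.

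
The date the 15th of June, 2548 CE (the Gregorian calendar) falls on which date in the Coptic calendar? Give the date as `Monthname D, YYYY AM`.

Both dates share Julian Day Number 2651864; in the Coptic calendar that is 4 Paoni 2264 AM.

Paoni 4, 2264 AM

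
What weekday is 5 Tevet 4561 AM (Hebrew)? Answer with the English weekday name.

Equivalently 30 December 800 Gregorian, JDN 2013618.
Since JDN mod 7 = 5 (0 = Monday), the day is Saturday.

Saturday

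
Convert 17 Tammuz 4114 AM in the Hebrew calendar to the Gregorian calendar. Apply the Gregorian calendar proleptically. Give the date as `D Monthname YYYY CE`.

26 June 354 CE

Both dates share Julian Day Number 1850532; in the Gregorian calendar that is 26 June 354 CE.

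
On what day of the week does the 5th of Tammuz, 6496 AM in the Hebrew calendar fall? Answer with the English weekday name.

Monday

Equivalently 6 July 2736 Gregorian, JDN 2720550.
Since JDN mod 7 = 0 (0 = Monday), the day is Monday.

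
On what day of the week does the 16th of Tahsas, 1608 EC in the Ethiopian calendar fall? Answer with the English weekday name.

Wednesday

This is JDN 2311283 (23 December 1615 Gregorian).
JDN 2311283 mod 7 = 2, and JDN 0 was a Monday, so this is a Wednesday.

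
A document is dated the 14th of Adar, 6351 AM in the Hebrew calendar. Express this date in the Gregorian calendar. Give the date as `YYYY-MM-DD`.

Julian Day Number of the source date = 2667463.
Converting JDN 2667463 to the Gregorian calendar gives 1 March 2591 CE.

2591-03-01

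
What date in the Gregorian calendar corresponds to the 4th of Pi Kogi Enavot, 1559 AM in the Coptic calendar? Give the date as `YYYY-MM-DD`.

Julian Day Number of the source date = 2394452.
Converting JDN 2394452 to the Gregorian calendar gives 8 September 1843 CE.

1843-09-08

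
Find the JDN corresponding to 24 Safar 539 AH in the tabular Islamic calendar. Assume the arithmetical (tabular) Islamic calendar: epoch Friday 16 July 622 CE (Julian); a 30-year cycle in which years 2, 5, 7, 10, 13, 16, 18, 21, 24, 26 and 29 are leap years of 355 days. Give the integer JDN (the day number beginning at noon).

2139142

Equivalently 2 September 1144 (proleptic Gregorian).
JDN 2299161 is 15 October 1582 CE (Gregorian); the target day is −160019 days from there, so JDN = 2139142.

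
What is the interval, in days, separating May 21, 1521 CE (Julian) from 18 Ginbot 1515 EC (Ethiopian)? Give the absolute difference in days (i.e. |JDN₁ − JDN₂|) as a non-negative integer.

JDN of the first date = 2276744.
JDN of the second date = 2277466.
|2277466 − 2276744| = 722.

722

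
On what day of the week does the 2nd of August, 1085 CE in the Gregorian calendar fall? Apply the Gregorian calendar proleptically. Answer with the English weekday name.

2117562 ≡ 6 (mod 7); counting from Monday = 0 gives Sunday.

Sunday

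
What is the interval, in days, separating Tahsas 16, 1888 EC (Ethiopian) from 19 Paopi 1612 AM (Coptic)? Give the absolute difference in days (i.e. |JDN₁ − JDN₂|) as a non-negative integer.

57

First date → JDN 2413553; second date → JDN 2413496.
The interval is |2413553 − 2413496| = 57 days.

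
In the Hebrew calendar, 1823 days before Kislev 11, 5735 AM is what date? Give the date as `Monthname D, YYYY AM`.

Counting 1823 days back from JDN 2442377 reaches JDN 2440554, which is Kislev 18, 5730 AM.

Kislev 18, 5730 AM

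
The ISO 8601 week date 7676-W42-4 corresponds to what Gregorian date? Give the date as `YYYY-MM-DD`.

7676-10-15

ISO week 1 of 7676 is the week containing the first Thursday of 7676.
Week 42, day 4 (Thursday) lands on 7676-10-15.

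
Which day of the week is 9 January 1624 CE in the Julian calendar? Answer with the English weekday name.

Friday

This is JDN 2314232 (19 January 1624 Gregorian).
2314232 ≡ 4 (mod 7); counting from Monday = 0 gives Friday.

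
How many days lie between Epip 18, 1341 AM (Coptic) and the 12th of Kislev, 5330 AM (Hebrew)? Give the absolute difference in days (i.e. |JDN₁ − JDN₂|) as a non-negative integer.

First date → JDN 2314782; second date → JDN 2294460.
The interval is |2314782 − 2294460| = 20322 days.

20322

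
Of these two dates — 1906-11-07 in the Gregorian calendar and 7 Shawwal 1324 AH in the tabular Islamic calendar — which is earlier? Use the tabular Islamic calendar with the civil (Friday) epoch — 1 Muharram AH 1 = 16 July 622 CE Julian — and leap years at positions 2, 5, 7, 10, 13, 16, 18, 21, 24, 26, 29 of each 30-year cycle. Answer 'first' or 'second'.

first

First date → JDN 2417522; second date → JDN 2417539.
JDN 2417522 < JDN 2417539, so the first date is earlier.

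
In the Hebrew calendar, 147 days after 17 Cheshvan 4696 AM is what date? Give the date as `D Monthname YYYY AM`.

16 Adar II 4696 AM

The starting date is JDN 2062856; 2062856 + 147 = 2063003.
JDN 2063003 corresponds to 16 Adar II 4696 AM.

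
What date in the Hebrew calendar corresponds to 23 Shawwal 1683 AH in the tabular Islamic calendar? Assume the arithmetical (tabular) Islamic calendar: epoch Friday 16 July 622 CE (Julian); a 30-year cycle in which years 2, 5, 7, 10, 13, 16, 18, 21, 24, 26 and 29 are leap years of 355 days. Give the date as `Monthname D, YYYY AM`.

Adar II 24, 6015 AM

Julian Day Number of the source date = 2544773.
Converting JDN 2544773 to the Hebrew calendar gives 24 Adar II 6015 AM.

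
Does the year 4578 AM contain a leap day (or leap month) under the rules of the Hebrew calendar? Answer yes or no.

no

Hebrew year 4578 is year 18 of its 19-year Metonic cycle; leap years are at positions 3, 6, 8, 11, 14, 17, 19, so it is a common year (12 months).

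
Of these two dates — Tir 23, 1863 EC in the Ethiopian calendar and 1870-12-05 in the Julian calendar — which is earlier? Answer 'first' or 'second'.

Converting both to JDN: 2404458 vs 2404414; the smaller is the second.

second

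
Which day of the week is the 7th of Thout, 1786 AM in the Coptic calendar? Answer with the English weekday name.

Tuesday

This is JDN 2477007 (17 September 2069 Gregorian).
JDN 2477007 mod 7 = 1, and JDN 0 was a Monday, so this is a Tuesday.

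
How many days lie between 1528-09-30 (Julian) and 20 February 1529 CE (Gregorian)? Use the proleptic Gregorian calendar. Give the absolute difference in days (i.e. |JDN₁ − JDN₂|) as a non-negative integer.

First date → JDN 2279433; second date → JDN 2279566.
The interval is |2279433 − 2279566| = 133 days.

133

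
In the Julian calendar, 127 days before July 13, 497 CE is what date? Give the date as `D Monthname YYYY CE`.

8 March 497 CE

The starting date is JDN 1902781; 1902781 − 127 = 1902654.
JDN 1902654 corresponds to 8 March 497 CE.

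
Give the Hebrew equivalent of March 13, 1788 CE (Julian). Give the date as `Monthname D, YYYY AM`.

Adar II 15, 5548 AM

The source date corresponds to 24 March 1788 in the Gregorian calendar (JDN 2374197).
That day falls on 15 Adar II 5548 AM in the Hebrew calendar.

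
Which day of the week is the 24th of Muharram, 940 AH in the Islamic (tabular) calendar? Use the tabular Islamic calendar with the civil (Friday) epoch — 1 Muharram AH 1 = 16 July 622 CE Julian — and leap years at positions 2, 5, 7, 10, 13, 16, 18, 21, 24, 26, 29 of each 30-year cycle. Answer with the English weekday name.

Equivalently 25 August 1533 Gregorian, JDN 2281213.
Since JDN mod 7 = 4 (0 = Monday), the day is Friday.

Friday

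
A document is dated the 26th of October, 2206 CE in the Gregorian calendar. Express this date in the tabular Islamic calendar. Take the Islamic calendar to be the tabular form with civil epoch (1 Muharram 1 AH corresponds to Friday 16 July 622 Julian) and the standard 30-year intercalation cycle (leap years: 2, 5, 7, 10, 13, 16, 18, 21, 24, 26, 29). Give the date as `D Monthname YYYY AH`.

23 Dhu al-Qa'dah 1633 AH

Julian Day Number of the source date = 2527083.
Converting JDN 2527083 to the tabular Islamic calendar gives 23 Dhu al-Qa'dah 1633 AH.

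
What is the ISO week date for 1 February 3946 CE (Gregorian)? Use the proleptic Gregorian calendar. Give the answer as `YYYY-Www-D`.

3946-W05-5

The weekday is Friday (ISO weekday 5).
That Friday belongs to ISO week 5 of ISO year 3946.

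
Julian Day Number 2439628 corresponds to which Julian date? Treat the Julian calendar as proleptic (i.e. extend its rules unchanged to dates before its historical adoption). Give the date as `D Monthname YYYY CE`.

4 May 1967 CE

The Gregorian equivalent of JDN 2439628 is 17 May 1967.
In the Julian calendar that day is 4 May 1967 CE.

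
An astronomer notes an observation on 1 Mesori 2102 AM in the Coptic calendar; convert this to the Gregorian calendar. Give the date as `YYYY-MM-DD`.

2386-08-10

Both dates share Julian Day Number 2592750; in the Gregorian calendar that is 10 August 2386 CE.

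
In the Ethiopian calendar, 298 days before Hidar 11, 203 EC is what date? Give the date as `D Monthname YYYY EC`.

The starting date is JDN 1798071; 1798071 − 298 = 1797773.
JDN 1797773 corresponds to 18 Tir 202 EC.

18 Tir 202 EC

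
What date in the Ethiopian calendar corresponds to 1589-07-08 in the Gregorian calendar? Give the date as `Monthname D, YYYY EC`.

Julian Day Number of the source date = 2301619.
Converting JDN 2301619 to the Ethiopian calendar gives 4 Hamle 1581 EC.

Hamle 4, 1581 EC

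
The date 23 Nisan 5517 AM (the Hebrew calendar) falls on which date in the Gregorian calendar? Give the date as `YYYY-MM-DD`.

Julian Day Number of the source date = 2362894.
Converting JDN 2362894 to the Gregorian calendar gives 13 April 1757 CE.

1757-04-13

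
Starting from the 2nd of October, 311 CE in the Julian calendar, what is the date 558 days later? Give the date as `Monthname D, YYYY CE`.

The starting date is JDN 1834925; 1834925 + 558 = 1835483.
JDN 1835483 corresponds to April 12, 313 CE.

April 12, 313 CE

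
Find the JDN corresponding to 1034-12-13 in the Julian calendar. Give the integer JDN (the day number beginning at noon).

2099073

In the proleptic Gregorian calendar the same day is 19 December 1034.
JDN 2299161 is 15 October 1582 CE (Gregorian); the target day is −200088 days from there, so JDN = 2099073.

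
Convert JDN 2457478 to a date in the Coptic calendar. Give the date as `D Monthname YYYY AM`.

21 Paremhat 1732 AM

The Gregorian equivalent of JDN 2457478 is 30 March 2016.
In the Coptic calendar that day is 21 Paremhat 1732 AM.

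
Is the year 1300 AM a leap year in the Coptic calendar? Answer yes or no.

no

1300 mod 4 = 0; in the Coptic calendar a year is leap when year mod 4 = 3, so it is a common year.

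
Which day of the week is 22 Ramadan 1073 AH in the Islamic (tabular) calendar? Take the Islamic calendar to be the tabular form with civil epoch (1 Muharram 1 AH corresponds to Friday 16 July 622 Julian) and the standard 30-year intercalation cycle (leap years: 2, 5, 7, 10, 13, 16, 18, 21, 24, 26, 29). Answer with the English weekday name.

Equivalently 30 April 1663 Gregorian, JDN 2328578.
2328578 ≡ 0 (mod 7); counting from Monday = 0 gives Monday.

Monday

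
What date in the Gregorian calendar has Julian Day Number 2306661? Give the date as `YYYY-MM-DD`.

JDN 2451545 is 1 Jan 2000; 2306661 is −144884 days from there.

1603-04-28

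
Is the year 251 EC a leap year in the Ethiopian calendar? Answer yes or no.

yes

251 mod 4 = 3; in the Ethiopian calendar a year is leap when year mod 4 = 3, so it is a leap year.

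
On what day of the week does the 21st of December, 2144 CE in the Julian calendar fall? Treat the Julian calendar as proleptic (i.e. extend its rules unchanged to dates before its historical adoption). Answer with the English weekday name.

Equivalently 4 January 2145 Gregorian, JDN 2504509.
JDN 2504509 mod 7 = 0, and JDN 0 was a Monday, so this is a Monday.

Monday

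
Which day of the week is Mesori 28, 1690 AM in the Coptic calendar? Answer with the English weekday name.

Equivalently 3 September 1974 Gregorian, JDN 2442294.
JDN 2442294 mod 7 = 1, and JDN 0 was a Monday, so this is a Tuesday.

Tuesday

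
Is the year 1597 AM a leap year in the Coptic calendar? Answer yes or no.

no

1597 mod 4 = 1; in the Coptic calendar a year is leap when year mod 4 = 3, so it is a common year.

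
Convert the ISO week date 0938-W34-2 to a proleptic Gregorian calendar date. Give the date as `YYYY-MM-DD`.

ISO week 1 of 938 is the week containing the first Thursday of 938.
Week 34, day 2 (Tuesday) lands on 0938-08-19.

0938-08-19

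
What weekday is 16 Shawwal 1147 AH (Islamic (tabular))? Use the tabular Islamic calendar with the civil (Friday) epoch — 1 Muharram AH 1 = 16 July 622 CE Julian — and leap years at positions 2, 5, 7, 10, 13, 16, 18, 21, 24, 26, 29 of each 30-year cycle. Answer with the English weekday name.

Equivalently 11 March 1735 Gregorian, JDN 2354825.
Since JDN mod 7 = 4 (0 = Monday), the day is Friday.

Friday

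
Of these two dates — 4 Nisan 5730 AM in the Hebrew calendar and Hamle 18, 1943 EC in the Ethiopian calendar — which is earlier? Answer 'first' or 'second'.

The two dates have Julian Day Numbers 2440687 and 2433853 respectively.
Since 2433853 < 2440687, the second date comes first.

second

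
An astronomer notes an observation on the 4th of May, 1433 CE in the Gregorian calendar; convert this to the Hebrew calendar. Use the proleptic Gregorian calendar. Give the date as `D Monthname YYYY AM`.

5 Iyar 5193 AM

Julian Day Number of the source date = 2244576.
Converting JDN 2244576 to the Hebrew calendar gives 5 Iyar 5193 AM.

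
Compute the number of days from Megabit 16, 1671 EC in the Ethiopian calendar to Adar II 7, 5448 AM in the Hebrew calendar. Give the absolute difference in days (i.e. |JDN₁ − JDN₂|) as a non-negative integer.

3275

JDN of the first date = 2334383.
JDN of the second date = 2337658.
|2337658 − 2334383| = 3275.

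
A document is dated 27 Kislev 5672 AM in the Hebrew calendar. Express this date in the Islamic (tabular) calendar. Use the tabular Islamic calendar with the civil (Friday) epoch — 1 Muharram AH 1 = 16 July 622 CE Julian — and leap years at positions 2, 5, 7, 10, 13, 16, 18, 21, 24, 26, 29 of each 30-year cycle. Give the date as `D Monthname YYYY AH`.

Both dates share Julian Day Number 2419389; in the tabular Islamic calendar that is 26 Dhu al-Hijjah 1329 AH.

26 Dhu al-Hijjah 1329 AH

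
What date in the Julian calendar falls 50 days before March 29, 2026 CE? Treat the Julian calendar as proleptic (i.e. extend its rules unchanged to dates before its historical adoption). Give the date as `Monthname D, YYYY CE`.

Counting 50 days back from JDN 2461142 reaches JDN 2461092, which is February 7, 2026 CE.

February 7, 2026 CE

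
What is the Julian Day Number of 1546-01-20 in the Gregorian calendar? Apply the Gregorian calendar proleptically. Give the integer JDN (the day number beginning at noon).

JDN 2451545 is 1 January 2000 CE (Gregorian); the target day is −165801 days from there, so JDN = 2285744.

2285744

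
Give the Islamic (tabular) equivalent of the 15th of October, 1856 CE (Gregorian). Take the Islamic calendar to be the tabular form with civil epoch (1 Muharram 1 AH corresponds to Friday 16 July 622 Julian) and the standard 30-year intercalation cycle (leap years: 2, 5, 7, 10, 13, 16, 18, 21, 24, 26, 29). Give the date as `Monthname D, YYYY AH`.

Safar 15, 1273 AH

Both dates share Julian Day Number 2399238; in the tabular Islamic calendar that is 15 Safar 1273 AH.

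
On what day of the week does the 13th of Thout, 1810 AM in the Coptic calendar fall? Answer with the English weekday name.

Wednesday

This is JDN 2485779 (23 September 2093 Gregorian).
Since JDN mod 7 = 2 (0 = Monday), the day is Wednesday.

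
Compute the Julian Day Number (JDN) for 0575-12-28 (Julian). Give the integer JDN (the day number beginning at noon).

Equivalently 30 December 575 (proleptic Gregorian).
JDN 2400001 is 17 November 1858 CE (Gregorian), MJD 0; the target day is −468563 days from there, so JDN = 1931438.

1931438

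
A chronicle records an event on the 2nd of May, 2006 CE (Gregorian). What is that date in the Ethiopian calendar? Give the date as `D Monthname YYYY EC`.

24 Miyazya 1998 EC

Both dates share Julian Day Number 2453858; in the Ethiopian calendar that is 24 Miyazya 1998 EC.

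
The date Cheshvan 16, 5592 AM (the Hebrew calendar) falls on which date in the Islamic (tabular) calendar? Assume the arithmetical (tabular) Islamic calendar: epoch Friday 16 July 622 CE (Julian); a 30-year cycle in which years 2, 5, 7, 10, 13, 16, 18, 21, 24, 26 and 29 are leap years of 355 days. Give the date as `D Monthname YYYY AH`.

16 Jumada al-Awwal 1247 AH

Both dates share Julian Day Number 2390114; in the tabular Islamic calendar that is 16 Jumada al-Awwal 1247 AH.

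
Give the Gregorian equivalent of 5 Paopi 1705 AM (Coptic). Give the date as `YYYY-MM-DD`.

1988-10-15

Julian Day Number of the source date = 2447450.
Converting JDN 2447450 to the Gregorian calendar gives 15 October 1988 CE.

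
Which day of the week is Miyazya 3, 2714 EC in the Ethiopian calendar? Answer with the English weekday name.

Equivalently 17 April 2722 Gregorian, JDN 2715356.
JDN 2715356 mod 7 = 0, and JDN 0 was a Monday, so this is a Monday.

Monday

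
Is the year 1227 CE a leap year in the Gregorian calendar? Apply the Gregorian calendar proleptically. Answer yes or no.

1227 is not divisible by 4, so it is a common year.

no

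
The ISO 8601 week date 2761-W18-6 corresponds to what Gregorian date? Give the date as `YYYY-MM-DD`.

ISO week 1 of 2761 is the week containing the first Thursday of 2761.
Week 18, day 6 (Saturday) lands on 2761-05-06.

2761-05-06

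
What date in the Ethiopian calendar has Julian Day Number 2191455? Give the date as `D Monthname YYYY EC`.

The proleptic Gregorian equivalent of JDN 2191455 is 24 November 1287.
In the Ethiopian calendar that day is 20 Hidar 1280 EC.

20 Hidar 1280 EC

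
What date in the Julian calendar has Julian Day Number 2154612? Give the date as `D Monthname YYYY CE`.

The proleptic Gregorian equivalent of JDN 2154612 is 10 January 1187.
In the Julian calendar that day is 3 January 1187 CE.

3 January 1187 CE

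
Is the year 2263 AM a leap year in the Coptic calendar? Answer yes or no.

yes

2263 mod 4 = 3; in the Coptic calendar a year is leap when year mod 4 = 3, so it is a leap year.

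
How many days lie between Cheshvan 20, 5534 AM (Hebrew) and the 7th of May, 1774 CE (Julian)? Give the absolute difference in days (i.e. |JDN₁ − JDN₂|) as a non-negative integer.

First date → JDN 2368945; second date → JDN 2369138.
The interval is |2368945 − 2369138| = 193 days.

193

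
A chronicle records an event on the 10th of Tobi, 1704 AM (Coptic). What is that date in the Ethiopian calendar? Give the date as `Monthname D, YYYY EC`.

The source date corresponds to 19 January 1988 in the Gregorian calendar (JDN 2447180).
That day falls on 10 Tir 1980 EC in the Ethiopian calendar.

Tir 10, 1980 EC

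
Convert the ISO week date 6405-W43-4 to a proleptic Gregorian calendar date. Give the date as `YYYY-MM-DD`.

ISO week 1 of 6405 is the week containing the first Thursday of 6405.
Week 43, day 4 (Thursday) lands on 6405-10-27.

6405-10-27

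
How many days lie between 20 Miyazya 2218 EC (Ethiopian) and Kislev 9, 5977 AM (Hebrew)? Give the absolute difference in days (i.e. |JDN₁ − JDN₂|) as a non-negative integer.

3448

First date → JDN 2534209; second date → JDN 2530761.
The interval is |2534209 − 2530761| = 3448 days.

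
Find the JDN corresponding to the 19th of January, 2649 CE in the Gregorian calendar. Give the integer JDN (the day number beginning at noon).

2688606

JDN 2299161 is 15 October 1582 CE (Gregorian); the target day is +389445 days from there, so JDN = 2688606.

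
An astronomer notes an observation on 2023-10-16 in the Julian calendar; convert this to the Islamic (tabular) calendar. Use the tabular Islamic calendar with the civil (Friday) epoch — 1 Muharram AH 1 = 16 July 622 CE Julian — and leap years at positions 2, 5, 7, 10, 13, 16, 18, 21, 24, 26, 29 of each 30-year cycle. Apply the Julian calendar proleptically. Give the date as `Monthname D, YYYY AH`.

The source date corresponds to 29 October 2023 in the Gregorian calendar (JDN 2460247).
That day falls on 14 Rabi' al-Thani 1445 AH in the tabular Islamic calendar.

Rabi' al-Thani 14, 1445 AH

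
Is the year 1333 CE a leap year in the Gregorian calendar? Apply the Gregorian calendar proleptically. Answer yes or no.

no

1333 is not divisible by 4, so it is a common year.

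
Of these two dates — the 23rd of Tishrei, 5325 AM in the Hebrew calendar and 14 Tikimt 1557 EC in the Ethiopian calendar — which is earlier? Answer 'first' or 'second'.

first

The two dates have Julian Day Numbers 2292581 and 2292593 respectively.
Since 2292581 < 2292593, the first date comes first.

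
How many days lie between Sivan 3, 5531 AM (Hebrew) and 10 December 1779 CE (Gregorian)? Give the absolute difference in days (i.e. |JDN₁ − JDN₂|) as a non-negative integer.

3130

First date → JDN 2368040; second date → JDN 2371170.
The interval is |2368040 − 2371170| = 3130 days.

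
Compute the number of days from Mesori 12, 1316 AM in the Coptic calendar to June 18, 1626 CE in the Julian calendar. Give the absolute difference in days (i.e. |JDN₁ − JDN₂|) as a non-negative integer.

First date → JDN 2305675; second date → JDN 2315123.
The interval is |2305675 − 2315123| = 9448 days.

9448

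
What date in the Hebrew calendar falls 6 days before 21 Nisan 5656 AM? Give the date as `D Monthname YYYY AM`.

15 Nisan 5656 AM

The starting date is JDN 2413654; 2413654 − 6 = 2413648.
JDN 2413648 corresponds to 15 Nisan 5656 AM.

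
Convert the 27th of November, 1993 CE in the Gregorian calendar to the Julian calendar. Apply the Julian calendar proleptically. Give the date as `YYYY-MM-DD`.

1993-11-14

The Julian–Gregorian offset here is 13 days (Julian trailing).
27 November 1993 Gregorian − 13 days → 14 November 1993 Julian.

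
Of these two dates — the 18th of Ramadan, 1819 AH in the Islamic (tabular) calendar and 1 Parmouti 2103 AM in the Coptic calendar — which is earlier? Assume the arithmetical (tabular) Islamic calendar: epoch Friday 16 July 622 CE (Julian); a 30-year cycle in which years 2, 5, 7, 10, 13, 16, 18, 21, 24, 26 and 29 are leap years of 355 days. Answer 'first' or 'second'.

first

The two dates have Julian Day Numbers 2592932 and 2592995 respectively.
Since 2592932 < 2592995, the first date comes first.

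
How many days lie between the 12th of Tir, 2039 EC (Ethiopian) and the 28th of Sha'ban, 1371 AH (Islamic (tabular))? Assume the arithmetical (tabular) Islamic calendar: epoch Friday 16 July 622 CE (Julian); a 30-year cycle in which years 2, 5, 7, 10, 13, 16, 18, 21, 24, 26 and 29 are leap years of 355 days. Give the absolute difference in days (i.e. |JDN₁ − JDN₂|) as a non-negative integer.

JDN of the first date = 2468731.
JDN of the second date = 2434156.
|2434156 − 2468731| = 34575.

34575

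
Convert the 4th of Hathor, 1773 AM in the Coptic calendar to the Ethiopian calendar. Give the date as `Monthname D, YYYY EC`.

Both dates share Julian Day Number 2472316; in the Ethiopian calendar that is 4 Hidar 2049 EC.

Hidar 4, 2049 EC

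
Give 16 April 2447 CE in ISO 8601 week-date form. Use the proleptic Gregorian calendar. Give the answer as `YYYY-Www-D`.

2447-W16-2

The weekday is Tuesday (ISO weekday 2).
That Tuesday belongs to ISO week 16 of ISO year 2447.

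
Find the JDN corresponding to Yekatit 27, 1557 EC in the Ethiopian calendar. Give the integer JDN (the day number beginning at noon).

2292726

In the proleptic Gregorian calendar the same day is 3 March 1565.
JDN 2451545 is 1 January 2000 CE (Gregorian); the target day is −158819 days from there, so JDN = 2292726.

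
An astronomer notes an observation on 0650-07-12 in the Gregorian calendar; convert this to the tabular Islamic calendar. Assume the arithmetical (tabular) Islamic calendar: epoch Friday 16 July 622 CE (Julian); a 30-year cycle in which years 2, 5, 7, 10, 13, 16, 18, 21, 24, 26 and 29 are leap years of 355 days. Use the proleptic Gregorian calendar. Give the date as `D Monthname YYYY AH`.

Julian Day Number of the source date = 1958660.
Converting JDN 1958660 to the tabular Islamic calendar gives 4 Dhu al-Qa'dah 29 AH.

4 Dhu al-Qa'dah 29 AH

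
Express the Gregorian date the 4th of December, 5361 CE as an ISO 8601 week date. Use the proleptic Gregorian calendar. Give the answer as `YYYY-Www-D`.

The weekday is Friday (ISO weekday 5).
That Friday belongs to ISO week 49 of ISO year 5361.

5361-W49-5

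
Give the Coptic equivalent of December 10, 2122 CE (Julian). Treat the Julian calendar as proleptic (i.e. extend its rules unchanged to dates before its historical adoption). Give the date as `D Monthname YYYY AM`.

The source date corresponds to 24 December 2122 in the Gregorian calendar (JDN 2496462).
That day falls on 14 Koiak 1839 AM in the Coptic calendar.

14 Koiak 1839 AM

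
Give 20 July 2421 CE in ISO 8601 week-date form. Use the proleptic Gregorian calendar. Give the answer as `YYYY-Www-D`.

2421-W29-2

The weekday is Tuesday (ISO weekday 2).
That Tuesday belongs to ISO week 29 of ISO year 2421.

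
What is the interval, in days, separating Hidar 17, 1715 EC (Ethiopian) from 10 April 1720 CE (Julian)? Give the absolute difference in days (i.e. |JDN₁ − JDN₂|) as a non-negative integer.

947

JDN of the first date = 2350335.
JDN of the second date = 2349388.
|2349388 − 2350335| = 947.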